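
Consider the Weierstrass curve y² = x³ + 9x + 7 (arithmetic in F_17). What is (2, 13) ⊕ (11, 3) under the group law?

(2, 13) + (11, 3). λ = (3 - 13)/(11 - 2) ≡ 7/9 mod 17. 9⁻¹ ≡ 2 (mod 17) since 9·2 = 18 ≡ 1, so λ ≡ 14.
  x = λ² - 2 - 11 = 196 - 13 ≡ 13; y = λ·(2 - 13) - 13 ≡ 3. → (13, 3)

(13, 3)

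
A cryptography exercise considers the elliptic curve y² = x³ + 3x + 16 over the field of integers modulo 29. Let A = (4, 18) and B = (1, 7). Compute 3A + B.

First 3A:
Repeated addition: build up to 3A.
2A: tangent at (4, 18): λ = (3·4² + 3)/(2·18) ≡ 22/7. 7⁻¹ ≡ 25 (mod 29) since 7·25 = 175 ≡ 1, so λ ≡ 22·25 ≡ 28.
  x = λ² - 4 - 4 = 784 - 8 ≡ 22; y = λ·(4 - 22) - 18 ≡ 0. → (22, 0)
3A: (22, 0) + (4, 18). λ = (18 - 0)/(4 - 22) ≡ 18/11 mod 29. 11⁻¹ ≡ 8 (mod 29), so λ ≡ 28.
  x = λ² - 22 - 4 = 784 - 26 ≡ 4; y = λ·(22 - 4) - 0 ≡ 11. → (4, 11)
3A = (4, 11).
Finally 3A + B:
(4, 11) + (1, 7). λ = (7 - 11)/(1 - 4) ≡ 25/26 mod 29. 26⁻¹ ≡ 19 (mod 29) since 26·19 = 494 ≡ 1, so λ ≡ 11.
  x = λ² - 4 - 1 = 121 - 5 ≡ 0; y = λ·(4 - 0) - 11 ≡ 4. → (0, 4)

(0, 4)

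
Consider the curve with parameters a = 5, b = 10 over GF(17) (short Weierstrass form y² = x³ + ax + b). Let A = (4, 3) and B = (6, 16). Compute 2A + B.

(4, 14)

First 2A:
Repeated addition: build up to 2A.
2A: tangent at (4, 3): λ = (3·4² + 5)/(2·3) ≡ 2/6. 6⁻¹ ≡ 3 (mod 17), so λ ≡ 2·3 ≡ 6.
  x = λ² - 4 - 4 = 36 - 8 ≡ 11; y = λ·(4 - 11) - 3 ≡ 6. → (11, 6)
2A = (11, 6).
Finally 2A + B:
(11, 6) + (6, 16). λ = (16 - 6)/(6 - 11) ≡ 10/12 mod 17. 12⁻¹ ≡ 10 (mod 17) since 12·10 = 120 ≡ 1, so λ ≡ 15.
  x = λ² - 11 - 6 = 225 - 17 ≡ 4; y = λ·(11 - 4) - 6 ≡ 14. → (4, 14)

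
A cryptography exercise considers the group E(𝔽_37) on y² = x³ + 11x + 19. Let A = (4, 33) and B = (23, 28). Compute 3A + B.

(24, 26)

First 3A:
Repeated addition: build up to 3A.
2A: tangent at (4, 33): λ = (3·4² + 11)/(2·33) ≡ 22/29. 29⁻¹ ≡ 23 (mod 37), so λ ≡ 22·23 ≡ 25.
  x = λ² - 4 - 4 = 625 - 8 ≡ 25; y = λ·(4 - 25) - 33 ≡ 34. → (25, 34)
3A: (25, 34) + (4, 33). λ = (33 - 34)/(4 - 25) ≡ 36/16 mod 37. 16⁻¹ ≡ 7 (mod 37), so λ ≡ 30.
  x = λ² - 25 - 4 = 900 - 29 ≡ 20; y = λ·(25 - 20) - 34 ≡ 5. → (20, 5)
3A = (20, 5).
Finally 3A + B:
(20, 5) + (23, 28). λ = (28 - 5)/(23 - 20) ≡ 23/3 mod 37. 3⁻¹ ≡ 25 (mod 37) since 3·25 = 75 ≡ 1, so λ ≡ 20.
  x = λ² - 20 - 23 = 400 - 43 ≡ 24; y = λ·(20 - 24) - 5 ≡ 26. → (24, 26)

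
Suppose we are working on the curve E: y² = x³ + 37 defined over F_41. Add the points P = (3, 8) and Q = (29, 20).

(8, 37)

(3, 8) + (29, 20). λ = (20 - 8)/(29 - 3) ≡ 12/26 mod 41. 26⁻¹ ≡ 30 (mod 41), so λ ≡ 32.
  x = λ² - 3 - 29 = 1024 - 32 ≡ 8; y = λ·(3 - 8) - 8 ≡ 37. → (8, 37)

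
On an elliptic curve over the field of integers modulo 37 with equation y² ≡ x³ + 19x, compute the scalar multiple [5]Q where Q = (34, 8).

(3, 11)

Double-and-add on 5 = (101)₂. Start with Q = (34, 8) for the leading 1-bit.
double: tangent at (34, 8): λ = (3·34² + 19)/(2·8) ≡ 9/16. 16⁻¹ ≡ 7 (mod 37), so λ ≡ 9·7 ≡ 26.
  x = λ² - 34 - 34 = 676 - 68 ≡ 16; y = λ·(34 - 16) - 8 ≡ 16. → (16, 16)
double: tangent at (16, 16): λ = (3·16² + 19)/(2·16) ≡ 10/32. 32⁻¹ ≡ 22 (mod 37), so λ ≡ 10·22 ≡ 35.
  x = λ² - 16 - 16 = 1225 - 32 ≡ 9; y = λ·(16 - 9) - 16 ≡ 7. → (9, 7)
add Q: (9, 7) + (34, 8). λ = (8 - 7)/(34 - 9) ≡ 1/25 mod 37. 25⁻¹ ≡ 3 (mod 37) since 25·3 = 75 ≡ 1, so λ ≡ 3.
  x = λ² - 9 - 34 = 9 - 43 ≡ 3; y = λ·(9 - 3) - 7 ≡ 11. → (3, 11)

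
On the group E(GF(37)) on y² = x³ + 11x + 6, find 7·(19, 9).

(25, 25)

Write Q = (19, 9).
Double-and-add on 7 = (111)₂. Start with Q = (19, 9) for the leading 1-bit.
double: tangent at (19, 9): λ = (3·19² + 11)/(2·9) ≡ 21/18. 18⁻¹ ≡ 35 (mod 37), so λ ≡ 21·35 ≡ 32.
  x = λ² - 19 - 19 = 1024 - 38 ≡ 24; y = λ·(19 - 24) - 9 ≡ 16. → (24, 16)
add Q: (24, 16) + (19, 9). λ = (9 - 16)/(19 - 24) ≡ 30/32 mod 37. 32⁻¹ ≡ 22 (mod 37), so λ ≡ 31.
  x = λ² - 24 - 19 = 961 - 43 ≡ 30; y = λ·(24 - 30) - 16 ≡ 20. → (30, 20)
double: tangent at (30, 20): λ = (3·30² + 11)/(2·20) ≡ 10/3. 3⁻¹ ≡ 25 (mod 37) since 3·25 = 75 ≡ 1, so λ ≡ 10·25 ≡ 28.
  x = λ² - 30 - 30 = 784 - 60 ≡ 21; y = λ·(30 - 21) - 20 ≡ 10. → (21, 10)
add Q: (21, 10) + (19, 9). λ = (9 - 10)/(19 - 21) ≡ 36/35 mod 37. 35⁻¹ ≡ 18 (mod 37), so λ ≡ 19.
  x = λ² - 21 - 19 = 361 - 40 ≡ 25; y = λ·(21 - 25) - 10 ≡ 25. → (25, 25)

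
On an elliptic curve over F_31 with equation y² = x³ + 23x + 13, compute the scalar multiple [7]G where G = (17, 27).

Repeated addition: build up to 7G.
2G: tangent at (17, 27): λ = (3·17² + 23)/(2·27) ≡ 22/23. 23⁻¹ ≡ 27 (mod 31), so λ ≡ 22·27 ≡ 5.
  x = λ² - 17 - 17 = 25 - 34 ≡ 22; y = λ·(17 - 22) - 27 ≡ 10. → (22, 10)
3G: (22, 10) + (17, 27). λ = (27 - 10)/(17 - 22) ≡ 17/26 mod 31. 26⁻¹ ≡ 6 (mod 31), so λ ≡ 9.
  x = λ² - 22 - 17 = 81 - 39 ≡ 11; y = λ·(22 - 11) - 10 ≡ 27. → (11, 27)
4G: (11, 27) + (17, 27). λ = (27 - 27)/(17 - 11) ≡ 0/6 mod 31. 6⁻¹ ≡ 26 (mod 31), so λ ≡ 0.
  x = λ² - 11 - 17 = 0 - 28 ≡ 3; y = λ·(11 - 3) - 27 ≡ 4. → (3, 4)
5G: (3, 4) + (17, 27). λ = (27 - 4)/(17 - 3) ≡ 23/14 mod 31. 14⁻¹ ≡ 20 (mod 31), so λ ≡ 26.
  x = λ² - 3 - 17 = 676 - 20 ≡ 5; y = λ·(3 - 5) - 4 ≡ 6. → (5, 6)
6G: (5, 6) + (17, 27). λ = (27 - 6)/(17 - 5) ≡ 21/12 mod 31. 12⁻¹ ≡ 13 (mod 31), so λ ≡ 25.
  x = λ² - 5 - 17 = 625 - 22 ≡ 14; y = λ·(5 - 14) - 6 ≡ 17. → (14, 17)
7G: (14, 17) + (17, 27). λ = (27 - 17)/(17 - 14) ≡ 10/3 mod 31. 3⁻¹ ≡ 21 (mod 31), so λ ≡ 24.
  x = λ² - 14 - 17 = 576 - 31 ≡ 18; y = λ·(14 - 18) - 17 ≡ 11. → (18, 11)

(18, 11)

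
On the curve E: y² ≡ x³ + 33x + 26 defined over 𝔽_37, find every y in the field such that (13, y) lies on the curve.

5, 32

x³ + 33x + 26 = 2652 ≡ 25 (mod 37).
Square roots of 25 mod 37: 5 and 32 (since 5² = 25 ≡ 25).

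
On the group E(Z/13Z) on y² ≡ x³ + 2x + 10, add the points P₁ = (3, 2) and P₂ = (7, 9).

(3, 2) + (7, 9). λ = (9 - 2)/(7 - 3) ≡ 7/4 mod 13. 4⁻¹ ≡ 10 (mod 13), so λ ≡ 5.
  x = λ² - 3 - 7 = 25 - 10 ≡ 2; y = λ·(3 - 2) - 2 ≡ 3. → (2, 3)

(2, 3)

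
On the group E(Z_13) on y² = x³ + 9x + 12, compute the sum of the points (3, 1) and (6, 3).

(3, 1) + (6, 3). λ = (3 - 1)/(6 - 3) ≡ 2/3 mod 13. 3⁻¹ ≡ 9 (mod 13), so λ ≡ 5.
  x = λ² - 3 - 6 = 25 - 9 ≡ 3; y = λ·(3 - 3) - 1 ≡ 12. → (3, 12)

(3, 12)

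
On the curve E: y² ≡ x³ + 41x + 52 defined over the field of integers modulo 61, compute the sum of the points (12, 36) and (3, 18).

(12, 36) + (3, 18). λ = (18 - 36)/(3 - 12) ≡ 43/52 mod 61. 52⁻¹ ≡ 27 (mod 61) since 52·27 = 1404 ≡ 1, so λ ≡ 2.
  x = λ² - 12 - 3 = 4 - 15 ≡ 50; y = λ·(12 - 50) - 36 ≡ 10. → (50, 10)

(50, 10)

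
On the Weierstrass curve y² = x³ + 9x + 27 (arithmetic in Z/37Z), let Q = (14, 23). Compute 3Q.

(33, 36)

Repeated addition: build up to 3Q.
2Q: tangent at (14, 23): λ = (3·14² + 9)/(2·23) ≡ 5/9. 9⁻¹ ≡ 33 (mod 37), so λ ≡ 5·33 ≡ 17.
  x = λ² - 14 - 14 = 289 - 28 ≡ 2; y = λ·(14 - 2) - 23 ≡ 33. → (2, 33)
3Q: (2, 33) + (14, 23). λ = (23 - 33)/(14 - 2) ≡ 27/12 mod 37. 12⁻¹ ≡ 34 (mod 37), so λ ≡ 30.
  x = λ² - 2 - 14 = 900 - 16 ≡ 33; y = λ·(2 - 33) - 33 ≡ 36. → (33, 36)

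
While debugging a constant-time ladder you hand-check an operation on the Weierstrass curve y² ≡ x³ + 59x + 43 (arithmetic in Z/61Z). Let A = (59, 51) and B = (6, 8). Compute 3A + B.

First 3A:
Repeated addition: build up to 3A.
2A: tangent at (59, 51): λ = (3·59² + 59)/(2·51) ≡ 10/41. 41⁻¹ ≡ 3 (mod 61), so λ ≡ 10·3 ≡ 30.
  x = λ² - 59 - 59 = 900 - 118 ≡ 50; y = λ·(59 - 50) - 51 ≡ 36. → (50, 36)
3A: (50, 36) + (59, 51). λ = (51 - 36)/(59 - 50) ≡ 15/9 mod 61. 9⁻¹ ≡ 34 (mod 61) since 9·34 = 306 ≡ 1, so λ ≡ 22.
  x = λ² - 50 - 59 = 484 - 109 ≡ 9; y = λ·(50 - 9) - 36 ≡ 12. → (9, 12)
3A = (9, 12).
Finally 3A + B:
(9, 12) + (6, 8). λ = (8 - 12)/(6 - 9) ≡ 57/58 mod 61. 58⁻¹ ≡ 20 (mod 61), so λ ≡ 42.
  x = λ² - 9 - 6 = 1764 - 15 ≡ 41; y = λ·(9 - 41) - 12 ≡ 47. → (41, 47)

(41, 47)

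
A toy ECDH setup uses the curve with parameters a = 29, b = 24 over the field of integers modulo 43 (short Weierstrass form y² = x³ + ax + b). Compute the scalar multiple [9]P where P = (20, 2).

Double-and-add on 9 = (1001)₂. Start with P = (20, 2) for the leading 1-bit.
double: tangent at (20, 2): λ = (3·20² + 29)/(2·2) ≡ 25/4. 4⁻¹ ≡ 11 (mod 43) since 4·11 = 44 ≡ 1, so λ ≡ 25·11 ≡ 17.
  x = λ² - 20 - 20 = 289 - 40 ≡ 34; y = λ·(20 - 34) - 2 ≡ 18. → (34, 18)
double: tangent at (34, 18): λ = (3·34² + 29)/(2·18) ≡ 14/36. 36⁻¹ ≡ 6 (mod 43), so λ ≡ 14·6 ≡ 41.
  x = λ² - 34 - 34 = 1681 - 68 ≡ 22; y = λ·(34 - 22) - 18 ≡ 1. → (22, 1)
double: tangent at (22, 1): λ = (3·22² + 29)/(2·1) ≡ 19/2. 2⁻¹ ≡ 22 (mod 43) since 2·22 = 44 ≡ 1, so λ ≡ 19·22 ≡ 31.
  x = λ² - 22 - 22 = 961 - 44 ≡ 14; y = λ·(22 - 14) - 1 ≡ 32. → (14, 32)
add P: (14, 32) + (20, 2). λ = (2 - 32)/(20 - 14) ≡ 13/6 mod 43. 6⁻¹ ≡ 36 (mod 43) since 6·36 = 216 ≡ 1, so λ ≡ 38.
  x = λ² - 14 - 20 = 1444 - 34 ≡ 34; y = λ·(14 - 34) - 32 ≡ 25. → (34, 25)

(34, 25)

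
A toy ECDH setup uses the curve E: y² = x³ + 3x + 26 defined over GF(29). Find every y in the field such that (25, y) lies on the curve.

none

x³ + 3x + 26 = 15726 ≡ 8 (mod 29).
8 is a non-residue mod 29; no y exists.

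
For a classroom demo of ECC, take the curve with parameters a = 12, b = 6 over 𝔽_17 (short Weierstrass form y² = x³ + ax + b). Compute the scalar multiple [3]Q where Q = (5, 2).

(7, 12)

Repeated addition: build up to 3Q.
2Q: tangent at (5, 2): λ = (3·5² + 12)/(2·2) ≡ 2/4. 4⁻¹ ≡ 13 (mod 17) since 4·13 = 52 ≡ 1, so λ ≡ 2·13 ≡ 9.
  x = λ² - 5 - 5 = 81 - 10 ≡ 3; y = λ·(5 - 3) - 2 ≡ 16. → (3, 16)
3Q: (3, 16) + (5, 2). λ = (2 - 16)/(5 - 3) ≡ 3/2 mod 17. 2⁻¹ ≡ 9 (mod 17) since 2·9 = 18 ≡ 1, so λ ≡ 10.
  x = λ² - 3 - 5 = 100 - 8 ≡ 7; y = λ·(3 - 7) - 16 ≡ 12. → (7, 12)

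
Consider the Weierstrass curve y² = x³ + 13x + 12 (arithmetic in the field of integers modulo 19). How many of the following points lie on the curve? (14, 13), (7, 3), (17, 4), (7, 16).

3

(14, 13): 13² ≡ 17, rhs ≡ 12 → off.
(7, 3): 3² ≡ 9, rhs ≡ 9 → on.
(17, 4): 4² ≡ 16, rhs ≡ 16 → on.
(7, 16): 16² ≡ 9, rhs ≡ 9 → on.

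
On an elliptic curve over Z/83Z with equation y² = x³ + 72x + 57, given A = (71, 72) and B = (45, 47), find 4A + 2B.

First 4A:
Double-and-add on 4 = (100)₂. Start with A = (71, 72) for the leading 1-bit.
double: tangent at (71, 72): λ = (3·71² + 72)/(2·72) ≡ 6/61. 61⁻¹ ≡ 49 (mod 83), so λ ≡ 6·49 ≡ 45.
  x = λ² - 71 - 71 = 2025 - 142 ≡ 57; y = λ·(71 - 57) - 72 ≡ 60. → (57, 60)
double: tangent at (57, 60): λ = (3·57² + 72)/(2·60) ≡ 25/37. 37⁻¹ ≡ 9 (mod 83), so λ ≡ 25·9 ≡ 59.
  x = λ² - 57 - 57 = 3481 - 114 ≡ 47; y = λ·(57 - 47) - 60 ≡ 32. → (47, 32)
4A = (47, 32).
Next 2B:
Repeated addition: build up to 2B.
2B: tangent at (45, 47): λ = (3·45² + 72)/(2·47) ≡ 5/11. 11⁻¹ ≡ 68 (mod 83), so λ ≡ 5·68 ≡ 8.
  x = λ² - 45 - 45 = 64 - 90 ≡ 57; y = λ·(45 - 57) - 47 ≡ 23. → (57, 23)
2B = (57, 23).
Finally 4A + 2B:
(47, 32) + (57, 23). λ = (23 - 32)/(57 - 47) ≡ 74/10 mod 83. 10⁻¹ ≡ 25 (mod 83) since 10·25 = 250 ≡ 1, so λ ≡ 24.
  x = λ² - 47 - 57 = 576 - 104 ≡ 57; y = λ·(47 - 57) - 32 ≡ 60. → (57, 60)

(57, 60)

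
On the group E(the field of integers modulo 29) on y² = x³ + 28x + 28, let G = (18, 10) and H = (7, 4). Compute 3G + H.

First 3G:
Repeated addition: build up to 3G.
2G: tangent at (18, 10): λ = (3·18² + 28)/(2·10) ≡ 14/20. 20⁻¹ ≡ 16 (mod 29) since 20·16 = 320 ≡ 1, so λ ≡ 14·16 ≡ 21.
  x = λ² - 18 - 18 = 441 - 36 ≡ 28; y = λ·(18 - 28) - 10 ≡ 12. → (28, 12)
3G: (28, 12) + (18, 10). λ = (10 - 12)/(18 - 28) ≡ 27/19 mod 29. 19⁻¹ ≡ 26 (mod 29) since 19·26 = 494 ≡ 1, so λ ≡ 6.
  x = λ² - 28 - 18 = 36 - 46 ≡ 19; y = λ·(28 - 19) - 12 ≡ 13. → (19, 13)
3G = (19, 13).
Finally 3G + H:
(19, 13) + (7, 4). λ = (4 - 13)/(7 - 19) ≡ 20/17 mod 29. 17⁻¹ ≡ 12 (mod 29) since 17·12 = 204 ≡ 1, so λ ≡ 8.
  x = λ² - 19 - 7 = 64 - 26 ≡ 9; y = λ·(19 - 9) - 13 ≡ 9. → (9, 9)

(9, 9)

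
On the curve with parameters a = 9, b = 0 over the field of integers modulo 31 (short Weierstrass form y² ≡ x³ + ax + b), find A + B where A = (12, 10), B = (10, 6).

(13, 19)

(12, 10) + (10, 6). λ = (6 - 10)/(10 - 12) ≡ 27/29 mod 31. 29⁻¹ ≡ 15 (mod 31) since 29·15 = 435 ≡ 1, so λ ≡ 2.
  x = λ² - 12 - 10 = 4 - 22 ≡ 13; y = λ·(12 - 13) - 10 ≡ 19. → (13, 19)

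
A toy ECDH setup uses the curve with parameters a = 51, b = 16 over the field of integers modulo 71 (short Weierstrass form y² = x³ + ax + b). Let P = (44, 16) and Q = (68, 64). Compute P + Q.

(44, 16) + (68, 64). λ = (64 - 16)/(68 - 44) ≡ 48/24 mod 71. 24⁻¹ ≡ 3 (mod 71), so λ ≡ 2.
  x = λ² - 44 - 68 = 4 - 112 ≡ 34; y = λ·(44 - 34) - 16 ≡ 4. → (34, 4)

(34, 4)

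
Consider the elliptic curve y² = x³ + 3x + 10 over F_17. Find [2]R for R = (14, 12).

tangent at (14, 12): λ = (3·14² + 3)/(2·12) ≡ 13/7. 7⁻¹ ≡ 5 (mod 17), so λ ≡ 13·5 ≡ 14.
  x = λ² - 14 - 14 = 196 - 28 ≡ 15; y = λ·(14 - 15) - 12 ≡ 8. → (15, 8)

(15, 8)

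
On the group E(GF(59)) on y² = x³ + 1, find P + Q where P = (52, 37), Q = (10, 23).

(52, 37) + (10, 23). λ = (23 - 37)/(10 - 52) ≡ 45/17 mod 59. 17⁻¹ ≡ 7 (mod 59) since 17·7 = 119 ≡ 1, so λ ≡ 20.
  x = λ² - 52 - 10 = 400 - 62 ≡ 43; y = λ·(52 - 43) - 37 ≡ 25. → (43, 25)

(43, 25)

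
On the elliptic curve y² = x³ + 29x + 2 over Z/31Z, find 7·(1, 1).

(1, 1)

Write Q = (1, 1).
Repeated addition: build up to 7Q.
2Q: tangent at (1, 1): λ = (3·1² + 29)/(2·1) ≡ 1/2. 2⁻¹ ≡ 16 (mod 31), so λ ≡ 1·16 ≡ 16.
  x = λ² - 1 - 1 = 256 - 2 ≡ 6; y = λ·(1 - 6) - 1 ≡ 12. → (6, 12)
3Q: (6, 12) + (1, 1). λ = (1 - 12)/(1 - 6) ≡ 20/26 mod 31. 26⁻¹ ≡ 6 (mod 31), so λ ≡ 27.
  x = λ² - 6 - 1 = 729 - 7 ≡ 9; y = λ·(6 - 9) - 12 ≡ 0. → (9, 0)
4Q: (9, 0) + (1, 1). λ = (1 - 0)/(1 - 9) ≡ 1/23 mod 31. 23⁻¹ ≡ 27 (mod 31), so λ ≡ 27.
  x = λ² - 9 - 1 = 729 - 10 ≡ 6; y = λ·(9 - 6) - 0 ≡ 19. → (6, 19)
5Q: (6, 19) + (1, 1). λ = (1 - 19)/(1 - 6) ≡ 13/26 mod 31. 26⁻¹ ≡ 6 (mod 31) since 26·6 = 156 ≡ 1, so λ ≡ 16.
  x = λ² - 6 - 1 = 256 - 7 ≡ 1; y = λ·(6 - 1) - 19 ≡ 30. → (1, 30)
6Q: (1, 30) + (1, 1): same x and y₁ ≡ -y₂, so the sum is 𝒪.
7Q: 𝒪 + (1, 1) = (1, 1) (identity).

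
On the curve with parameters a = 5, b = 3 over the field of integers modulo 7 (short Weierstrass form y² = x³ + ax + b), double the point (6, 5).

(6, 2)

tangent at (6, 5): λ = (3·6² + 5)/(2·5) ≡ 1/3. 3⁻¹ ≡ 5 (mod 7), so λ ≡ 1·5 ≡ 5.
  x = λ² - 6 - 6 = 25 - 12 ≡ 6; y = λ·(6 - 6) - 5 ≡ 2. → (6, 2)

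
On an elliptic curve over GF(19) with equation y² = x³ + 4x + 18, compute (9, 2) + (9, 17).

O

The two points share x = 9 and their y-coordinates satisfy 2 + 17 ≡ 0 (mod 19), so they are inverses. Their sum is the point at infinity.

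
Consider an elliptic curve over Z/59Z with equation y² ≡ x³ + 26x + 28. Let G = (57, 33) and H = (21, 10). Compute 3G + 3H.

First 3G:
Repeated addition: build up to 3G.
2G: tangent at (57, 33): λ = (3·57² + 26)/(2·33) ≡ 38/7. 7⁻¹ ≡ 17 (mod 59), so λ ≡ 38·17 ≡ 56.
  x = λ² - 57 - 57 = 3136 - 114 ≡ 13; y = λ·(57 - 13) - 33 ≡ 12. → (13, 12)
3G: (13, 12) + (57, 33). λ = (33 - 12)/(57 - 13) ≡ 21/44 mod 59. 44⁻¹ ≡ 55 (mod 59), so λ ≡ 34.
  x = λ² - 13 - 57 = 1156 - 70 ≡ 24; y = λ·(13 - 24) - 12 ≡ 27. → (24, 27)
3G = (24, 27).
Next 3H:
Repeated addition: build up to 3H.
2H: tangent at (21, 10): λ = (3·21² + 26)/(2·10) ≡ 51/20. 20⁻¹ ≡ 3 (mod 59), so λ ≡ 51·3 ≡ 35.
  x = λ² - 21 - 21 = 1225 - 42 ≡ 3; y = λ·(21 - 3) - 10 ≡ 30. → (3, 30)
3H: (3, 30) + (21, 10). λ = (10 - 30)/(21 - 3) ≡ 39/18 mod 59. 18⁻¹ ≡ 23 (mod 59) since 18·23 = 414 ≡ 1, so λ ≡ 12.
  x = λ² - 3 - 21 = 144 - 24 ≡ 2; y = λ·(3 - 2) - 30 ≡ 41. → (2, 41)
3H = (2, 41).
Finally 3G + 3H:
(24, 27) + (2, 41). λ = (41 - 27)/(2 - 24) ≡ 14/37 mod 59. 37⁻¹ ≡ 8 (mod 59) since 37·8 = 296 ≡ 1, so λ ≡ 53.
  x = λ² - 24 - 2 = 2809 - 26 ≡ 10; y = λ·(24 - 10) - 27 ≡ 7. → (10, 7)

(10, 7)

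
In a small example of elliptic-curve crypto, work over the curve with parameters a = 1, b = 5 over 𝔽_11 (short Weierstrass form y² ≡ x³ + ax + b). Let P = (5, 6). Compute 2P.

(2, 2)

tangent at (5, 6): λ = (3·5² + 1)/(2·6) ≡ 10/1. 1⁻¹ ≡ 1 (mod 11) since 1·1 = 1 ≡ 1, so λ ≡ 10·1 ≡ 10.
  x = λ² - 5 - 5 = 100 - 10 ≡ 2; y = λ·(5 - 2) - 6 ≡ 2. → (2, 2)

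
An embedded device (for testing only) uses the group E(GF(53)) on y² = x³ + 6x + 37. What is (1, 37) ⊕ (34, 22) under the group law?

(2, 2)

(1, 37) + (34, 22). λ = (22 - 37)/(34 - 1) ≡ 38/33 mod 53. 33⁻¹ ≡ 45 (mod 53) since 33·45 = 1485 ≡ 1, so λ ≡ 14.
  x = λ² - 1 - 34 = 196 - 35 ≡ 2; y = λ·(1 - 2) - 37 ≡ 2. → (2, 2)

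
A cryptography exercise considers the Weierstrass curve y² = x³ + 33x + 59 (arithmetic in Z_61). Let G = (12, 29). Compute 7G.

(20, 39)

Double-and-add on 7 = (111)₂. Start with G = (12, 29) for the leading 1-bit.
double: tangent at (12, 29): λ = (3·12² + 33)/(2·29) ≡ 38/58. 58⁻¹ ≡ 20 (mod 61), so λ ≡ 38·20 ≡ 28.
  x = λ² - 12 - 12 = 784 - 24 ≡ 28; y = λ·(12 - 28) - 29 ≡ 11. → (28, 11)
add G: (28, 11) + (12, 29). λ = (29 - 11)/(12 - 28) ≡ 18/45 mod 61. 45⁻¹ ≡ 19 (mod 61) since 45·19 = 855 ≡ 1, so λ ≡ 37.
  x = λ² - 28 - 12 = 1369 - 40 ≡ 48; y = λ·(28 - 48) - 11 ≡ 42. → (48, 42)
double: tangent at (48, 42): λ = (3·48² + 33)/(2·42) ≡ 52/23. 23⁻¹ ≡ 8 (mod 61) since 23·8 = 184 ≡ 1, so λ ≡ 52·8 ≡ 50.
  x = λ² - 48 - 48 = 2500 - 96 ≡ 25; y = λ·(48 - 25) - 42 ≡ 10. → (25, 10)
add G: (25, 10) + (12, 29). λ = (29 - 10)/(12 - 25) ≡ 19/48 mod 61. 48⁻¹ ≡ 14 (mod 61), so λ ≡ 22.
  x = λ² - 25 - 12 = 484 - 37 ≡ 20; y = λ·(25 - 20) - 10 ≡ 39. → (20, 39)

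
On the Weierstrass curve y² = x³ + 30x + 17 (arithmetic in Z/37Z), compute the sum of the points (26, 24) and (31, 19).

(18, 5)

(26, 24) + (31, 19). λ = (19 - 24)/(31 - 26) ≡ 32/5 mod 37. 5⁻¹ ≡ 15 (mod 37) since 5·15 = 75 ≡ 1, so λ ≡ 36.
  x = λ² - 26 - 31 = 1296 - 57 ≡ 18; y = λ·(26 - 18) - 24 ≡ 5. → (18, 5)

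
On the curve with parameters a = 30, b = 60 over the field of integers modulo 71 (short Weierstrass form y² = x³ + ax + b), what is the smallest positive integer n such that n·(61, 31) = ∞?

2P: tangent at (61, 31): λ = (3·61² + 30)/(2·31) ≡ 46/62. 62⁻¹ ≡ 63 (mod 71), so λ ≡ 46·63 ≡ 58.
  x = λ² - 61 - 61 = 3364 - 122 ≡ 47; y = λ·(61 - 47) - 31 ≡ 0. → (47, 0)
3P: (47, 0) + (61, 31). λ = (31 - 0)/(61 - 47) ≡ 31/14 mod 71. 14⁻¹ ≡ 66 (mod 71) since 14·66 = 924 ≡ 1, so λ ≡ 58.
  x = λ² - 47 - 61 = 3364 - 108 ≡ 61; y = λ·(47 - 61) - 0 ≡ 40. → (61, 40)
4P: (61, 40) + (61, 31): same x and y₁ ≡ -y₂, so the sum is ∞.
4P = ∞, so the order is 4.

4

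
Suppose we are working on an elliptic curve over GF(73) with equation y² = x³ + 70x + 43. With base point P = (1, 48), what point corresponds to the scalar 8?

Repeated addition: build up to 8P.
2P: tangent at (1, 48): λ = (3·1² + 70)/(2·48) ≡ 0/23. 23⁻¹ ≡ 54 (mod 73) since 23·54 = 1242 ≡ 1, so λ ≡ 0·54 ≡ 0.
  x = λ² - 1 - 1 = 0 - 2 ≡ 71; y = λ·(1 - 71) - 48 ≡ 25. → (71, 25)
3P: (71, 25) + (1, 48). λ = (48 - 25)/(1 - 71) ≡ 23/3 mod 73. 3⁻¹ ≡ 49 (mod 73), so λ ≡ 32.
  x = λ² - 71 - 1 = 1024 - 72 ≡ 3; y = λ·(71 - 3) - 25 ≡ 34. → (3, 34)
4P: (3, 34) + (1, 48). λ = (48 - 34)/(1 - 3) ≡ 14/71 mod 73. 71⁻¹ ≡ 36 (mod 73) since 71·36 = 2556 ≡ 1, so λ ≡ 66.
  x = λ² - 3 - 1 = 4356 - 4 ≡ 45; y = λ·(3 - 45) - 34 ≡ 41. → (45, 41)
5P: (45, 41) + (1, 48). λ = (48 - 41)/(1 - 45) ≡ 7/29 mod 73. 29⁻¹ ≡ 68 (mod 73) since 29·68 = 1972 ≡ 1, so λ ≡ 38.
  x = λ² - 45 - 1 = 1444 - 46 ≡ 11; y = λ·(45 - 11) - 41 ≡ 10. → (11, 10)
6P: (11, 10) + (1, 48). λ = (48 - 10)/(1 - 11) ≡ 38/63 mod 73. 63⁻¹ ≡ 51 (mod 73) since 63·51 = 3213 ≡ 1, so λ ≡ 40.
  x = λ² - 11 - 1 = 1600 - 12 ≡ 55; y = λ·(11 - 55) - 10 ≡ 55. → (55, 55)
7P: (55, 55) + (1, 48). λ = (48 - 55)/(1 - 55) ≡ 66/19 mod 73. 19⁻¹ ≡ 50 (mod 73) since 19·50 = 950 ≡ 1, so λ ≡ 15.
  x = λ² - 55 - 1 = 225 - 56 ≡ 23; y = λ·(55 - 23) - 55 ≡ 60. → (23, 60)
8P: (23, 60) + (1, 48). λ = (48 - 60)/(1 - 23) ≡ 61/51 mod 73. 51⁻¹ ≡ 63 (mod 73), so λ ≡ 47.
  x = λ² - 23 - 1 = 2209 - 24 ≡ 68; y = λ·(23 - 68) - 60 ≡ 15. → (68, 15)

(68, 15)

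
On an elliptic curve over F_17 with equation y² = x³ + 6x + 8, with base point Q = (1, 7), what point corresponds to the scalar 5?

(9, 14)

Double-and-add on 5 = (101)₂. Start with Q = (1, 7) for the leading 1-bit.
double: tangent at (1, 7): λ = (3·1² + 6)/(2·7) ≡ 9/14. 14⁻¹ ≡ 11 (mod 17), so λ ≡ 9·11 ≡ 14.
  x = λ² - 1 - 1 = 196 - 2 ≡ 7; y = λ·(1 - 7) - 7 ≡ 11. → (7, 11)
double: tangent at (7, 11): λ = (3·7² + 6)/(2·11) ≡ 0/5. 5⁻¹ ≡ 7 (mod 17), so λ ≡ 0·7 ≡ 0.
  x = λ² - 7 - 7 = 0 - 14 ≡ 3; y = λ·(7 - 3) - 11 ≡ 6. → (3, 6)
add Q: (3, 6) + (1, 7). λ = (7 - 6)/(1 - 3) ≡ 1/15 mod 17. 15⁻¹ ≡ 8 (mod 17) since 15·8 = 120 ≡ 1, so λ ≡ 8.
  x = λ² - 3 - 1 = 64 - 4 ≡ 9; y = λ·(3 - 9) - 6 ≡ 14. → (9, 14)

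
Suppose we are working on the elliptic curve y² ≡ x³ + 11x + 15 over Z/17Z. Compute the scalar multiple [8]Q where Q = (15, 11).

(13, 14)

Repeated addition: build up to 8Q.
2Q: tangent at (15, 11): λ = (3·15² + 11)/(2·11) ≡ 6/5. 5⁻¹ ≡ 7 (mod 17) since 5·7 = 35 ≡ 1, so λ ≡ 6·7 ≡ 8.
  x = λ² - 15 - 15 = 64 - 30 ≡ 0; y = λ·(15 - 0) - 11 ≡ 7. → (0, 7)
3Q: (0, 7) + (15, 11). λ = (11 - 7)/(15 - 0) ≡ 4/15 mod 17. 15⁻¹ ≡ 8 (mod 17) since 15·8 = 120 ≡ 1, so λ ≡ 15.
  x = λ² - 0 - 15 = 225 - 15 ≡ 6; y = λ·(0 - 6) - 7 ≡ 5. → (6, 5)
4Q: (6, 5) + (15, 11). λ = (11 - 5)/(15 - 6) ≡ 6/9 mod 17. 9⁻¹ ≡ 2 (mod 17) since 9·2 = 18 ≡ 1, so λ ≡ 12.
  x = λ² - 6 - 15 = 144 - 21 ≡ 4; y = λ·(6 - 4) - 5 ≡ 2. → (4, 2)
5Q: (4, 2) + (15, 11). λ = (11 - 2)/(15 - 4) ≡ 9/11 mod 17. 11⁻¹ ≡ 14 (mod 17), so λ ≡ 7.
  x = λ² - 4 - 15 = 49 - 19 ≡ 13; y = λ·(4 - 13) - 2 ≡ 3. → (13, 3)
6Q: (13, 3) + (15, 11). λ = (11 - 3)/(15 - 13) ≡ 8/2 mod 17. 2⁻¹ ≡ 9 (mod 17), so λ ≡ 4.
  x = λ² - 13 - 15 = 16 - 28 ≡ 5; y = λ·(13 - 5) - 3 ≡ 12. → (5, 12)
7Q: (5, 12) + (15, 11). λ = (11 - 12)/(15 - 5) ≡ 16/10 mod 17. 10⁻¹ ≡ 12 (mod 17), so λ ≡ 5.
  x = λ² - 5 - 15 = 25 - 20 ≡ 5; y = λ·(5 - 5) - 12 ≡ 5. → (5, 5)
8Q: (5, 5) + (15, 11). λ = (11 - 5)/(15 - 5) ≡ 6/10 mod 17. 10⁻¹ ≡ 12 (mod 17) since 10·12 = 120 ≡ 1, so λ ≡ 4.
  x = λ² - 5 - 15 = 16 - 20 ≡ 13; y = λ·(5 - 13) - 5 ≡ 14. → (13, 14)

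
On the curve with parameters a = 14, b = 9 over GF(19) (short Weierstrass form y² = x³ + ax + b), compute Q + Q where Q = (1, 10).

(2, 11)

tangent at (1, 10): λ = (3·1² + 14)/(2·10) ≡ 17/1. 1⁻¹ ≡ 1 (mod 19), so λ ≡ 17·1 ≡ 17.
  x = λ² - 1 - 1 = 289 - 2 ≡ 2; y = λ·(1 - 2) - 10 ≡ 11. → (2, 11)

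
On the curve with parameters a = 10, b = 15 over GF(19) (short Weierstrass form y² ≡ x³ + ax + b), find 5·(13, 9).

Write P = (13, 9).
Double-and-add on 5 = (101)₂. Start with P = (13, 9) for the leading 1-bit.
double: tangent at (13, 9): λ = (3·13² + 10)/(2·9) ≡ 4/18. 18⁻¹ ≡ 18 (mod 19), so λ ≡ 4·18 ≡ 15.
  x = λ² - 13 - 13 = 225 - 26 ≡ 9; y = λ·(13 - 9) - 9 ≡ 13. → (9, 13)
double: tangent at (9, 13): λ = (3·9² + 10)/(2·13) ≡ 6/7. 7⁻¹ ≡ 11 (mod 19) since 7·11 = 77 ≡ 1, so λ ≡ 6·11 ≡ 9.
  x = λ² - 9 - 9 = 81 - 18 ≡ 6; y = λ·(9 - 6) - 13 ≡ 14. → (6, 14)
add P: (6, 14) + (13, 9). λ = (9 - 14)/(13 - 6) ≡ 14/7 mod 19. 7⁻¹ ≡ 11 (mod 19) since 7·11 = 77 ≡ 1, so λ ≡ 2.
  x = λ² - 6 - 13 = 4 - 19 ≡ 4; y = λ·(6 - 4) - 14 ≡ 9. → (4, 9)

(4, 9)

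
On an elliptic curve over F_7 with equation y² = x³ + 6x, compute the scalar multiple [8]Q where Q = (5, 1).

Repeated addition: build up to 8Q.
2Q: tangent at (5, 1): λ = (3·5² + 6)/(2·1) ≡ 4/2. 2⁻¹ ≡ 4 (mod 7), so λ ≡ 4·4 ≡ 2.
  x = λ² - 5 - 5 = 4 - 10 ≡ 1; y = λ·(5 - 1) - 1 ≡ 0. → (1, 0)
3Q: (1, 0) + (5, 1). λ = (1 - 0)/(5 - 1) ≡ 1/4 mod 7. 4⁻¹ ≡ 2 (mod 7), so λ ≡ 2.
  x = λ² - 1 - 5 = 4 - 6 ≡ 5; y = λ·(1 - 5) - 0 ≡ 6. → (5, 6)
4Q: (5, 6) + (5, 1): same x and y₁ ≡ -y₂, so the sum is O.
5Q: O + (5, 1) = (5, 1) (identity).
6Q: tangent at (5, 1): λ = (3·5² + 6)/(2·1) ≡ 4/2. 2⁻¹ ≡ 4 (mod 7), so λ ≡ 4·4 ≡ 2.
  x = λ² - 5 - 5 = 4 - 10 ≡ 1; y = λ·(5 - 1) - 1 ≡ 0. → (1, 0)
7Q: (1, 0) + (5, 1). λ = (1 - 0)/(5 - 1) ≡ 1/4 mod 7. 4⁻¹ ≡ 2 (mod 7), so λ ≡ 2.
  x = λ² - 1 - 5 = 4 - 6 ≡ 5; y = λ·(1 - 5) - 0 ≡ 6. → (5, 6)
8Q: (5, 6) + (5, 1): same x and y₁ ≡ -y₂, so the sum is O.

O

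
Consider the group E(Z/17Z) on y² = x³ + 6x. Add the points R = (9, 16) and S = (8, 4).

(9, 16) + (8, 4). λ = (4 - 16)/(8 - 9) ≡ 5/16 mod 17. 16⁻¹ ≡ 16 (mod 17), so λ ≡ 12.
  x = λ² - 9 - 8 = 144 - 17 ≡ 8; y = λ·(9 - 8) - 16 ≡ 13. → (8, 13)

(8, 13)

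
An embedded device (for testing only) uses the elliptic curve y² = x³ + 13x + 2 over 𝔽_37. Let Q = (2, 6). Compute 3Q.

(17, 17)

Repeated addition: build up to 3Q.
2Q: tangent at (2, 6): λ = (3·2² + 13)/(2·6) ≡ 25/12. 12⁻¹ ≡ 34 (mod 37) since 12·34 = 408 ≡ 1, so λ ≡ 25·34 ≡ 36.
  x = λ² - 2 - 2 = 1296 - 4 ≡ 34; y = λ·(2 - 34) - 6 ≡ 26. → (34, 26)
3Q: (34, 26) + (2, 6). λ = (6 - 26)/(2 - 34) ≡ 17/5 mod 37. 5⁻¹ ≡ 15 (mod 37) since 5·15 = 75 ≡ 1, so λ ≡ 33.
  x = λ² - 34 - 2 = 1089 - 36 ≡ 17; y = λ·(34 - 17) - 26 ≡ 17. → (17, 17)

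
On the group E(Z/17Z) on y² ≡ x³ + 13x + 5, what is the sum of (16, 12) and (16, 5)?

The two points share x = 16 and their y-coordinates satisfy 12 + 5 ≡ 0 (mod 17), so they are inverses. Their sum is the point at infinity.

O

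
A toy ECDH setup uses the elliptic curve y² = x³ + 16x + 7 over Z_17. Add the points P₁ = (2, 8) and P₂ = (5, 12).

(2, 8) + (5, 12). λ = (12 - 8)/(5 - 2) ≡ 4/3 mod 17. 3⁻¹ ≡ 6 (mod 17), so λ ≡ 7.
  x = λ² - 2 - 5 = 49 - 7 ≡ 8; y = λ·(2 - 8) - 8 ≡ 1. → (8, 1)

(8, 1)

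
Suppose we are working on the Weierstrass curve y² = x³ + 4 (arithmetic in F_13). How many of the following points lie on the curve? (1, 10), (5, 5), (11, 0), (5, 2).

(1, 10): 10² ≡ 9, rhs ≡ 5 → off.
(5, 5): 5² ≡ 12, rhs ≡ 12 → on.
(11, 0): 0² ≡ 0, rhs ≡ 9 → off.
(5, 2): 2² ≡ 4, rhs ≡ 12 → off.

1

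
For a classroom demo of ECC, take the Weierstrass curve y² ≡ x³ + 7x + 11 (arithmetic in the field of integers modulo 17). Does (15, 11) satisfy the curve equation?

no

y² = 11² ≡ 2; x³ + 7x + 11 = 3491 ≡ 6 (mod 17). 2 ≠ 6.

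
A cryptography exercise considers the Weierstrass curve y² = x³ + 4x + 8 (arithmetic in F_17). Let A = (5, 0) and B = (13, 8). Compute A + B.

(5, 0) + (13, 8). λ = (8 - 0)/(13 - 5) ≡ 8/8 mod 17. 8⁻¹ ≡ 15 (mod 17) since 8·15 = 120 ≡ 1, so λ ≡ 1.
  x = λ² - 5 - 13 = 1 - 18 ≡ 0; y = λ·(5 - 0) - 0 ≡ 5. → (0, 5)

(0, 5)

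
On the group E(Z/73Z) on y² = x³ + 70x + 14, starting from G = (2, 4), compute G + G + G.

Repeated addition: build up to 3G.
2G: tangent at (2, 4): λ = (3·2² + 70)/(2·4) ≡ 9/8. 8⁻¹ ≡ 64 (mod 73), so λ ≡ 9·64 ≡ 65.
  x = λ² - 2 - 2 = 4225 - 4 ≡ 60; y = λ·(2 - 60) - 4 ≡ 22. → (60, 22)
3G: (60, 22) + (2, 4). λ = (4 - 22)/(2 - 60) ≡ 55/15 mod 73. 15⁻¹ ≡ 39 (mod 73) since 15·39 = 585 ≡ 1, so λ ≡ 28.
  x = λ² - 60 - 2 = 784 - 62 ≡ 65; y = λ·(60 - 65) - 22 ≡ 57. → (65, 57)

(65, 57)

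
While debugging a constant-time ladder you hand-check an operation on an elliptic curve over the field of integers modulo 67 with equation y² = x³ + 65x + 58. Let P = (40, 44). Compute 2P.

(49, 15)

tangent at (40, 44): λ = (3·40² + 65)/(2·44) ≡ 41/21. 21⁻¹ ≡ 16 (mod 67), so λ ≡ 41·16 ≡ 53.
  x = λ² - 40 - 40 = 2809 - 80 ≡ 49; y = λ·(40 - 49) - 44 ≡ 15. → (49, 15)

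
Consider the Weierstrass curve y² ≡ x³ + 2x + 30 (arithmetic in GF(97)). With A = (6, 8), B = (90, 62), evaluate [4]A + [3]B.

First 4A:
Double-and-add on 4 = (100)₂. Start with A = (6, 8) for the leading 1-bit.
double: tangent at (6, 8): λ = (3·6² + 2)/(2·8) ≡ 13/16. 16⁻¹ ≡ 91 (mod 97), so λ ≡ 13·91 ≡ 19.
  x = λ² - 6 - 6 = 361 - 12 ≡ 58; y = λ·(6 - 58) - 8 ≡ 71. → (58, 71)
double: tangent at (58, 71): λ = (3·58² + 2)/(2·71) ≡ 6/45. 45⁻¹ ≡ 69 (mod 97), so λ ≡ 6·69 ≡ 26.
  x = λ² - 58 - 58 = 676 - 116 ≡ 75; y = λ·(58 - 75) - 71 ≡ 69. → (75, 69)
4A = (75, 69).
Next 3B:
Repeated addition: build up to 3B.
2B: tangent at (90, 62): λ = (3·90² + 2)/(2·62) ≡ 52/27. 27⁻¹ ≡ 18 (mod 97), so λ ≡ 52·18 ≡ 63.
  x = λ² - 90 - 90 = 3969 - 180 ≡ 6; y = λ·(90 - 6) - 62 ≡ 89. → (6, 89)
3B: (6, 89) + (90, 62). λ = (62 - 89)/(90 - 6) ≡ 70/84 mod 97. 84⁻¹ ≡ 82 (mod 97), so λ ≡ 17.
  x = λ² - 6 - 90 = 289 - 96 ≡ 96; y = λ·(6 - 96) - 89 ≡ 30. → (96, 30)
3B = (96, 30).
Finally 4A + 3B:
(75, 69) + (96, 30). λ = (30 - 69)/(96 - 75) ≡ 58/21 mod 97. 21⁻¹ ≡ 37 (mod 97) since 21·37 = 777 ≡ 1, so λ ≡ 12.
  x = λ² - 75 - 96 = 144 - 171 ≡ 70; y = λ·(75 - 70) - 69 ≡ 88. → (70, 88)

(70, 88)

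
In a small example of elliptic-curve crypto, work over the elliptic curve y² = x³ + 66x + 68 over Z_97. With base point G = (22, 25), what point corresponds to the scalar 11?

Repeated addition: build up to 11G.
2G: tangent at (22, 25): λ = (3·22² + 66)/(2·25) ≡ 63/50. 50⁻¹ ≡ 33 (mod 97), so λ ≡ 63·33 ≡ 42.
  x = λ² - 22 - 22 = 1764 - 44 ≡ 71; y = λ·(22 - 71) - 25 ≡ 51. → (71, 51)
3G: (71, 51) + (22, 25). λ = (25 - 51)/(22 - 71) ≡ 71/48 mod 97. 48⁻¹ ≡ 95 (mod 97) since 48·95 = 4560 ≡ 1, so λ ≡ 52.
  x = λ² - 71 - 22 = 2704 - 93 ≡ 89; y = λ·(71 - 89) - 51 ≡ 80. → (89, 80)
4G: (89, 80) + (22, 25). λ = (25 - 80)/(22 - 89) ≡ 42/30 mod 97. 30⁻¹ ≡ 55 (mod 97) since 30·55 = 1650 ≡ 1, so λ ≡ 79.
  x = λ² - 89 - 22 = 6241 - 111 ≡ 19; y = λ·(89 - 19) - 80 ≡ 18. → (19, 18)
5G: (19, 18) + (22, 25). λ = (25 - 18)/(22 - 19) ≡ 7/3 mod 97. 3⁻¹ ≡ 65 (mod 97), so λ ≡ 67.
  x = λ² - 19 - 22 = 4489 - 41 ≡ 83; y = λ·(19 - 83) - 18 ≡ 59. → (83, 59)
6G: (83, 59) + (22, 25). λ = (25 - 59)/(22 - 83) ≡ 63/36 mod 97. 36⁻¹ ≡ 62 (mod 97), so λ ≡ 26.
  x = λ² - 83 - 22 = 676 - 105 ≡ 86; y = λ·(83 - 86) - 59 ≡ 57. → (86, 57)
7G: (86, 57) + (22, 25). λ = (25 - 57)/(22 - 86) ≡ 65/33 mod 97. 33⁻¹ ≡ 50 (mod 97), so λ ≡ 49.
  x = λ² - 86 - 22 = 2401 - 108 ≡ 62; y = λ·(86 - 62) - 57 ≡ 52. → (62, 52)
8G: (62, 52) + (22, 25). λ = (25 - 52)/(22 - 62) ≡ 70/57 mod 97. 57⁻¹ ≡ 80 (mod 97) since 57·80 = 4560 ≡ 1, so λ ≡ 71.
  x = λ² - 62 - 22 = 5041 - 84 ≡ 10; y = λ·(62 - 10) - 52 ≡ 51. → (10, 51)
9G: (10, 51) + (22, 25). λ = (25 - 51)/(22 - 10) ≡ 71/12 mod 97. 12⁻¹ ≡ 89 (mod 97) since 12·89 = 1068 ≡ 1, so λ ≡ 14.
  x = λ² - 10 - 22 = 196 - 32 ≡ 67; y = λ·(10 - 67) - 51 ≡ 24. → (67, 24)
10G: (67, 24) + (22, 25). λ = (25 - 24)/(22 - 67) ≡ 1/52 mod 97. 52⁻¹ ≡ 28 (mod 97), so λ ≡ 28.
  x = λ² - 67 - 22 = 784 - 89 ≡ 16; y = λ·(67 - 16) - 24 ≡ 46. → (16, 46)
11G: (16, 46) + (22, 25). λ = (25 - 46)/(22 - 16) ≡ 76/6 mod 97. 6⁻¹ ≡ 81 (mod 97), so λ ≡ 45.
  x = λ² - 16 - 22 = 2025 - 38 ≡ 47; y = λ·(16 - 47) - 46 ≡ 14. → (47, 14)

(47, 14)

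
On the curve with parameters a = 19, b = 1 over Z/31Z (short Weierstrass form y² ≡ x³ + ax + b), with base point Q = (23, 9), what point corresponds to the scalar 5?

Double-and-add on 5 = (101)₂. Start with Q = (23, 9) for the leading 1-bit.
double: tangent at (23, 9): λ = (3·23² + 19)/(2·9) ≡ 25/18. 18⁻¹ ≡ 19 (mod 31), so λ ≡ 25·19 ≡ 10.
  x = λ² - 23 - 23 = 100 - 46 ≡ 23; y = λ·(23 - 23) - 9 ≡ 22. → (23, 22)
double: tangent at (23, 22): λ = (3·23² + 19)/(2·22) ≡ 25/13. 13⁻¹ ≡ 12 (mod 31), so λ ≡ 25·12 ≡ 21.
  x = λ² - 23 - 23 = 441 - 46 ≡ 23; y = λ·(23 - 23) - 22 ≡ 9. → (23, 9)
add Q: tangent at (23, 9): λ = (3·23² + 19)/(2·9) ≡ 25/18. 18⁻¹ ≡ 19 (mod 31), so λ ≡ 25·19 ≡ 10.
  x = λ² - 23 - 23 = 100 - 46 ≡ 23; y = λ·(23 - 23) - 9 ≡ 22. → (23, 22)

(23, 22)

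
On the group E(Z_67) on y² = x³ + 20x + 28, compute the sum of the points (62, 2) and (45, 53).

(36, 54)

(62, 2) + (45, 53). λ = (53 - 2)/(45 - 62) ≡ 51/50 mod 67. 50⁻¹ ≡ 63 (mod 67) since 50·63 = 3150 ≡ 1, so λ ≡ 64.
  x = λ² - 62 - 45 = 4096 - 107 ≡ 36; y = λ·(62 - 36) - 2 ≡ 54. → (36, 54)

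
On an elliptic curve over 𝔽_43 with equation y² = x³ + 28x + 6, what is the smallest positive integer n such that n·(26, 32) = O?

5

2P: tangent at (26, 32): λ = (3·26² + 28)/(2·32) ≡ 35/21. 21⁻¹ ≡ 41 (mod 43), so λ ≡ 35·41 ≡ 16.
  x = λ² - 26 - 26 = 256 - 52 ≡ 32; y = λ·(26 - 32) - 32 ≡ 1. → (32, 1)
3P: (32, 1) + (26, 32). λ = (32 - 1)/(26 - 32) ≡ 31/37 mod 43. 37⁻¹ ≡ 7 (mod 43), so λ ≡ 2.
  x = λ² - 32 - 26 = 4 - 58 ≡ 32; y = λ·(32 - 32) - 1 ≡ 42. → (32, 42)
4P: (32, 42) + (26, 32). λ = (32 - 42)/(26 - 32) ≡ 33/37 mod 43. 37⁻¹ ≡ 7 (mod 43) since 37·7 = 259 ≡ 1, so λ ≡ 16.
  x = λ² - 32 - 26 = 256 - 58 ≡ 26; y = λ·(32 - 26) - 42 ≡ 11. → (26, 11)
5P: (26, 11) + (26, 32): same x and y₁ ≡ -y₂, so the sum is O.
5P = O, so the order is 5.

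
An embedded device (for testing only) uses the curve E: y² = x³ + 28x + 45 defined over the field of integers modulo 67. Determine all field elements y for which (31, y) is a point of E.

x³ + 28x + 45 = 30704 ≡ 18 (mod 67).
18 is a non-residue mod 67; no y exists.

none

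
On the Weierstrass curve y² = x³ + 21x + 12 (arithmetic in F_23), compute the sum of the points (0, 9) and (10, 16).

(0, 9) + (10, 16). λ = (16 - 9)/(10 - 0) ≡ 7/10 mod 23. 10⁻¹ ≡ 7 (mod 23), so λ ≡ 3.
  x = λ² - 0 - 10 = 9 - 10 ≡ 22; y = λ·(0 - 22) - 9 ≡ 17. → (22, 17)

(22, 17)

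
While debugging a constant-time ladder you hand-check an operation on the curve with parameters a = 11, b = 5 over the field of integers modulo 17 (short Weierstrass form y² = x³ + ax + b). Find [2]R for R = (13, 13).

tangent at (13, 13): λ = (3·13² + 11)/(2·13) ≡ 8/9. 9⁻¹ ≡ 2 (mod 17), so λ ≡ 8·2 ≡ 16.
  x = λ² - 13 - 13 = 256 - 26 ≡ 9; y = λ·(13 - 9) - 13 ≡ 0. → (9, 0)

(9, 0)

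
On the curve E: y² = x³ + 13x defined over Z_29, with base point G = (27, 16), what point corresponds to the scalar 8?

Double-and-add on 8 = (1000)₂. Start with G = (27, 16) for the leading 1-bit.
double: tangent at (27, 16): λ = (3·27² + 13)/(2·16) ≡ 25/3. 3⁻¹ ≡ 10 (mod 29), so λ ≡ 25·10 ≡ 18.
  x = λ² - 27 - 27 = 324 - 54 ≡ 9; y = λ·(27 - 9) - 16 ≡ 18. → (9, 18)
double: tangent at (9, 18): λ = (3·9² + 13)/(2·18) ≡ 24/7. 7⁻¹ ≡ 25 (mod 29) since 7·25 = 175 ≡ 1, so λ ≡ 24·25 ≡ 20.
  x = λ² - 9 - 9 = 400 - 18 ≡ 5; y = λ·(9 - 5) - 18 ≡ 4. → (5, 4)
double: tangent at (5, 4): λ = (3·5² + 13)/(2·4) ≡ 1/8. 8⁻¹ ≡ 11 (mod 29), so λ ≡ 1·11 ≡ 11.
  x = λ² - 5 - 5 = 121 - 10 ≡ 24; y = λ·(5 - 24) - 4 ≡ 19. → (24, 19)

(24, 19)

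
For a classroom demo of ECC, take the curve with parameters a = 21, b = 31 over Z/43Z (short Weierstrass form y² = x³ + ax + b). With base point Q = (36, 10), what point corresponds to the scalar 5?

Double-and-add on 5 = (101)₂. Start with Q = (36, 10) for the leading 1-bit.
double: tangent at (36, 10): λ = (3·36² + 21)/(2·10) ≡ 39/20. 20⁻¹ ≡ 28 (mod 43), so λ ≡ 39·28 ≡ 17.
  x = λ² - 36 - 36 = 289 - 72 ≡ 2; y = λ·(36 - 2) - 10 ≡ 9. → (2, 9)
double: tangent at (2, 9): λ = (3·2² + 21)/(2·9) ≡ 33/18. 18⁻¹ ≡ 12 (mod 43), so λ ≡ 33·12 ≡ 9.
  x = λ² - 2 - 2 = 81 - 4 ≡ 34; y = λ·(2 - 34) - 9 ≡ 4. → (34, 4)
add Q: (34, 4) + (36, 10). λ = (10 - 4)/(36 - 34) ≡ 6/2 mod 43. 2⁻¹ ≡ 22 (mod 43), so λ ≡ 3.
  x = λ² - 34 - 36 = 9 - 70 ≡ 25; y = λ·(34 - 25) - 4 ≡ 23. → (25, 23)

(25, 23)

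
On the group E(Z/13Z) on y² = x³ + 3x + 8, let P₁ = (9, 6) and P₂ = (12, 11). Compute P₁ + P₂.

(2, 10)

(9, 6) + (12, 11). λ = (11 - 6)/(12 - 9) ≡ 5/3 mod 13. 3⁻¹ ≡ 9 (mod 13) since 3·9 = 27 ≡ 1, so λ ≡ 6.
  x = λ² - 9 - 12 = 36 - 21 ≡ 2; y = λ·(9 - 2) - 6 ≡ 10. → (2, 10)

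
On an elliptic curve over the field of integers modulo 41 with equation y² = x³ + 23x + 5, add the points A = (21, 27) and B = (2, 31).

(21, 27) + (2, 31). λ = (31 - 27)/(2 - 21) ≡ 4/22 mod 41. 22⁻¹ ≡ 28 (mod 41) since 22·28 = 616 ≡ 1, so λ ≡ 30.
  x = λ² - 21 - 2 = 900 - 23 ≡ 16; y = λ·(21 - 16) - 27 ≡ 0. → (16, 0)

(16, 0)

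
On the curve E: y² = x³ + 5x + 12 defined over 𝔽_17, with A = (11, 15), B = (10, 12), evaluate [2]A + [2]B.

(11, 2)

First 2A:
Repeated addition: build up to 2A.
2A: tangent at (11, 15): λ = (3·11² + 5)/(2·15) ≡ 11/13. 13⁻¹ ≡ 4 (mod 17), so λ ≡ 11·4 ≡ 10.
  x = λ² - 11 - 11 = 100 - 22 ≡ 10; y = λ·(11 - 10) - 15 ≡ 12. → (10, 12)
2A = (10, 12).
Next 2B:
Repeated addition: build up to 2B.
2B: tangent at (10, 12): λ = (3·10² + 5)/(2·12) ≡ 16/7. 7⁻¹ ≡ 5 (mod 17), so λ ≡ 16·5 ≡ 12.
  x = λ² - 10 - 10 = 144 - 20 ≡ 5; y = λ·(10 - 5) - 12 ≡ 14. → (5, 14)
2B = (5, 14).
Finally 2A + 2B:
(10, 12) + (5, 14). λ = (14 - 12)/(5 - 10) ≡ 2/12 mod 17. 12⁻¹ ≡ 10 (mod 17), so λ ≡ 3.
  x = λ² - 10 - 5 = 9 - 15 ≡ 11; y = λ·(10 - 11) - 12 ≡ 2. → (11, 2)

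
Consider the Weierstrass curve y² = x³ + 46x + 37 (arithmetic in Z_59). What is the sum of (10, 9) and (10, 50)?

O

The two points share x = 10 and their y-coordinates satisfy 9 + 50 ≡ 0 (mod 59), so they are inverses. Their sum is ∞.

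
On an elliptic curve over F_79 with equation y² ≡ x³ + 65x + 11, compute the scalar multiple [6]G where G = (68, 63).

(68, 63)

Double-and-add on 6 = (110)₂. Start with G = (68, 63) for the leading 1-bit.
double: tangent at (68, 63): λ = (3·68² + 65)/(2·63) ≡ 33/47. 47⁻¹ ≡ 37 (mod 79), so λ ≡ 33·37 ≡ 36.
  x = λ² - 68 - 68 = 1296 - 136 ≡ 54; y = λ·(68 - 54) - 63 ≡ 46. → (54, 46)
add G: (54, 46) + (68, 63). λ = (63 - 46)/(68 - 54) ≡ 17/14 mod 79. 14⁻¹ ≡ 17 (mod 79), so λ ≡ 52.
  x = λ² - 54 - 68 = 2704 - 122 ≡ 54; y = λ·(54 - 54) - 46 ≡ 33. → (54, 33)
double: tangent at (54, 33): λ = (3·54² + 65)/(2·33) ≡ 44/66. 66⁻¹ ≡ 6 (mod 79) since 66·6 = 396 ≡ 1, so λ ≡ 44·6 ≡ 27.
  x = λ² - 54 - 54 = 729 - 108 ≡ 68; y = λ·(54 - 68) - 33 ≡ 63. → (68, 63)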